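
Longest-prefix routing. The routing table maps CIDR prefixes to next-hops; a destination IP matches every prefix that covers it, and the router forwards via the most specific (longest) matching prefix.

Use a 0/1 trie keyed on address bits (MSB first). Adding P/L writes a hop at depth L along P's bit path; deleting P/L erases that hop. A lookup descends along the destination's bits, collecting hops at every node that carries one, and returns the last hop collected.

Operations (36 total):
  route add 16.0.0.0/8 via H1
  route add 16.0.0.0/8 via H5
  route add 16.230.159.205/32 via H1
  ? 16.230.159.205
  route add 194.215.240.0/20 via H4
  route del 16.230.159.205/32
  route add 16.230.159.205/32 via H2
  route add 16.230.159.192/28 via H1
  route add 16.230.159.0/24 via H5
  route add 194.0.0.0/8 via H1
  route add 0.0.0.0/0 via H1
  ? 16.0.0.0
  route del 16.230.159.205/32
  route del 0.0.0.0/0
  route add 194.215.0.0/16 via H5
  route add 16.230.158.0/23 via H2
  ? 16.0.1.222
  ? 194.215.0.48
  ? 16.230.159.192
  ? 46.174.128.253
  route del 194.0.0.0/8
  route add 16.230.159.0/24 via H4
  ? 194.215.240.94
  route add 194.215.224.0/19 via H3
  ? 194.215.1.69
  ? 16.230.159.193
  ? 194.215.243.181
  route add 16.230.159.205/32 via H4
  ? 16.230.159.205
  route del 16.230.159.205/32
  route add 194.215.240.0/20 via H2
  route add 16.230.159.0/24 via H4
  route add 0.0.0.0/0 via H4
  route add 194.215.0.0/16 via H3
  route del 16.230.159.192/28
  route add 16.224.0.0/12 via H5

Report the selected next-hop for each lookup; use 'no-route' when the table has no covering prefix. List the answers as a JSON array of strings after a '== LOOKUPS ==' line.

Process each operation:
  add 16.0.0.0/8 -> H1 at depth 8
  add 16.0.0.0/8 -> H5 at depth 8
  add 16.230.159.205/32 -> H1 at depth 32
  lookup 16.230.159.205: bits 00010000111001101001111111001101 walk d0:-→d1:-→d2:-→d3:-→d4:-→d5:-→d6:-→d7:-→d8:H5→d9:-→d10:-→d11:-→d12:-→d13:-→d14:-→d15:-→d16:-→d17:-→d18:-→d19:-→d20:-→d21:-→d22:-→d23:-→d24:-→d25:-→d26:-→d27:-→d28:-→d29:-→d30:-→d31:-→d32:H1 -> H1
  add 194.215.240.0/20 -> H4 at depth 20
  del 16.230.159.205/32 (clear depth 32)
  add 16.230.159.205/32 -> H2 at depth 32
  add 16.230.159.192/28 -> H1 at depth 28
  add 16.230.159.0/24 -> H5 at depth 24
  add 194.0.0.0/8 -> H1 at depth 8
  add 0.0.0.0/0 -> H1 at depth 0
  lookup 16.0.0.0: bits 00010000 walk d0:H1→d1:-→d2:-→d3:-→d4:-→d5:-→d6:-→d7:-→d8:H5 -> H5
  del 16.230.159.205/32 (clear depth 32)
  del 0.0.0.0/0 (clear depth 0)
  add 194.215.0.0/16 -> H5 at depth 16
  add 16.230.158.0/23 -> H2 at depth 23
  lookup 16.0.1.222: bits 00010000 walk d0:-→d1:-→d2:-→d3:-→d4:-→d5:-→d6:-→d7:-→d8:H5 -> H5
  lookup 194.215.0.48: bits 1100001011010111 walk d0:-→d1:-→d2:-→d3:-→d4:-→d5:-→d6:-→d7:-→d8:H1→d9:-→d10:-→d11:-→d12:-→d13:-→d14:-→d15:-→d16:H5 -> H5
  lookup 16.230.159.192: bits 0001000011100110100111111100 walk d0:-→d1:-→d2:-→d3:-→d4:-→d5:-→d6:-→d7:-→d8:H5→d9:-→d10:-→d11:-→d12:-→d13:-→d14:-→d15:-→d16:-→d17:-→d18:-→d19:-→d20:-→d21:-→d22:-→d23:H2→d24:H5→d25:-→d26:-→d27:-→d28:H1 -> H1
  lookup 46.174.128.253: bits 00 walk d0:-→d1:-→d2:- -> no-route
  del 194.0.0.0/8 (clear depth 8)
  add 16.230.159.0/24 -> H4 at depth 24
  lookup 194.215.240.94: bits 11000010110101111111 walk d0:-→d1:-→d2:-→d3:-→d4:-→d5:-→d6:-→d7:-→d8:-→d9:-→d10:-→d11:-→d12:-→d13:-→d14:-→d15:-→d16:H5→d17:-→d18:-→d19:-→d20:H4 -> H4
  add 194.215.224.0/19 -> H3 at depth 19
  lookup 194.215.1.69: bits 1100001011010111 walk d0:-→d1:-→d2:-→d3:-→d4:-→d5:-→d6:-→d7:-→d8:-→d9:-→d10:-→d11:-→d12:-→d13:-→d14:-→d15:-→d16:H5 -> H5
  lookup 16.230.159.193: bits 0001000011100110100111111100 walk d0:-→d1:-→d2:-→d3:-→d4:-→d5:-→d6:-→d7:-→d8:H5→d9:-→d10:-→d11:-→d12:-→d13:-→d14:-→d15:-→d16:-→d17:-→d18:-→d19:-→d20:-→d21:-→d22:-→d23:H2→d24:H4→d25:-→d26:-→d27:-→d28:H1 -> H1
  lookup 194.215.243.181: bits 11000010110101111111 walk d0:-→d1:-→d2:-→d3:-→d4:-→d5:-→d6:-→d7:-→d8:-→d9:-→d10:-→d11:-→d12:-→d13:-→d14:-→d15:-→d16:H5→d17:-→d18:-→d19:H3→d20:H4 -> H4
  add 16.230.159.205/32 -> H4 at depth 32
  lookup 16.230.159.205: bits 00010000111001101001111111001101 walk d0:-→d1:-→d2:-→d3:-→d4:-→d5:-→d6:-→d7:-→d8:H5→d9:-→d10:-→d11:-→d12:-→d13:-→d14:-→d15:-→d16:-→d17:-→d18:-→d19:-→d20:-→d21:-→d22:-→d23:H2→d24:H4→d25:-→d26:-→d27:-→d28:H1→d29:-→d30:-→d31:-→d32:H4 -> H4
  del 16.230.159.205/32 (clear depth 32)
  add 194.215.240.0/20 -> H2 at depth 20
  add 16.230.159.0/24 -> H4 at depth 24
  add 0.0.0.0/0 -> H4 at depth 0
  add 194.215.0.0/16 -> H3 at depth 16
  del 16.230.159.192/28 (clear depth 28)
  add 16.224.0.0/12 -> H5 at depth 12

== LOOKUPS ==
["H1","H5","H5","H5","H1","no-route","H4","H5","H1","H4","H4"]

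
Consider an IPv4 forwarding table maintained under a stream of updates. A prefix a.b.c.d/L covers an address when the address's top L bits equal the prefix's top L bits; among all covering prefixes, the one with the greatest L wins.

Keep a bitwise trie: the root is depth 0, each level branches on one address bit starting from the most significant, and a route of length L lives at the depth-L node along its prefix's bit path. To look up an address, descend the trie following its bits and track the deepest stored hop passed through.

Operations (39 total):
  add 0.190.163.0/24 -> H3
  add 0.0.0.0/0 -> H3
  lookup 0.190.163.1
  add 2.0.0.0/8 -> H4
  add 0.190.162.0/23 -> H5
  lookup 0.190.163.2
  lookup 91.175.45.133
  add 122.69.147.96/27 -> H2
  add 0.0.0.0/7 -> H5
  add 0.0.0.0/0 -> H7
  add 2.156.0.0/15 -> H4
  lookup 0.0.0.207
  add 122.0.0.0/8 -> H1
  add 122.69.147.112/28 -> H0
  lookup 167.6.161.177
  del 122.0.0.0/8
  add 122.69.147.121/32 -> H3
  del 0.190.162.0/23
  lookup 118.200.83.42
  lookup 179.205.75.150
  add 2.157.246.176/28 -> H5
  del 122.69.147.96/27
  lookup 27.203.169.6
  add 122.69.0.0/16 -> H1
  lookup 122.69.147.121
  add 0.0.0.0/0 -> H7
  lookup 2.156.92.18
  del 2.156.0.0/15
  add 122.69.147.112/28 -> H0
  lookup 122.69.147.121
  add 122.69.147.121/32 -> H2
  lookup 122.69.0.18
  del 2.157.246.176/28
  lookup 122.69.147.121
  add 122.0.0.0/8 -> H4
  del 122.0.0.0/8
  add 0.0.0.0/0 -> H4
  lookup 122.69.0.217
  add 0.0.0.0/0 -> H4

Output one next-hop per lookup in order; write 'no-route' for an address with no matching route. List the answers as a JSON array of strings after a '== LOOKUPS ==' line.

Trace:
  add 0.190.163.0/24 -> H3 at depth 24
  add 0.0.0.0/0 -> H3 at depth 0
  Q 0.190.163.1: descend 000000001011111010100011 ; hops seen [H3,H3] ; pick H3
  add 2.0.0.0/8 -> H4 at depth 8
  add 0.190.162.0/23 -> H5 at depth 23
  Q 0.190.163.2: descend 000000001011111010100011 ; hops seen [H3,H5,H3] ; pick H3
  Q 91.175.45.133: descend 0 ; hops seen [H3] ; pick H3
  add 122.69.147.96/27 -> H2 at depth 27
  add 0.0.0.0/7 -> H5 at depth 7
  add 0.0.0.0/0 -> H7 at depth 0
  add 2.156.0.0/15 -> H4 at depth 15
  Q 0.0.0.207: descend 00000000 ; hops seen [H7,H5] ; pick H5
  add 122.0.0.0/8 -> H1 at depth 8
  add 122.69.147.112/28 -> H0 at depth 28
  Q 167.6.161.177: descend ε ; hops seen [H7] ; pick H7
  del 122.0.0.0/8 (clear depth 8)
  add 122.69.147.121/32 -> H3 at depth 32
  del 0.190.162.0/23 (clear depth 23)
  Q 118.200.83.42: descend 0111 ; hops seen [H7] ; pick H7
  Q 179.205.75.150: descend ε ; hops seen [H7] ; pick H7
  add 2.157.246.176/28 -> H5 at depth 28
  del 122.69.147.96/27 (clear depth 27)
  Q 27.203.169.6: descend 000 ; hops seen [H7] ; pick H7
  add 122.69.0.0/16 -> H1 at depth 16
  Q 122.69.147.121: descend 01111010010001011001001101111001 ; hops seen [H7,H1,H0,H3] ; pick H3
  add 0.0.0.0/0 -> H7 at depth 0
  Q 2.156.92.18: descend 000000101001110 ; hops seen [H7,H4,H4] ; pick H4
  del 2.156.0.0/15 (clear depth 15)
  add 122.69.147.112/28 -> H0 at depth 28
  Q 122.69.147.121: descend 01111010010001011001001101111001 ; hops seen [H7,H1,H0,H3] ; pick H3
  add 122.69.147.121/32 -> H2 at depth 32
  Q 122.69.0.18: descend 0111101001000101 ; hops seen [H7,H1] ; pick H1
  del 2.157.246.176/28 (clear depth 28)
  Q 122.69.147.121: descend 01111010010001011001001101111001 ; hops seen [H7,H1,H0,H2] ; pick H2
  add 122.0.0.0/8 -> H4 at depth 8
  del 122.0.0.0/8 (clear depth 8)
  add 0.0.0.0/0 -> H4 at depth 0
  Q 122.69.0.217: descend 0111101001000101 ; hops seen [H4,H1] ; pick H1
  add 0.0.0.0/0 -> H4 at depth 0

== LOOKUPS ==
["H3","H3","H3","H5","H7","H7","H7","H7","H3","H4","H3","H1","H2","H1"]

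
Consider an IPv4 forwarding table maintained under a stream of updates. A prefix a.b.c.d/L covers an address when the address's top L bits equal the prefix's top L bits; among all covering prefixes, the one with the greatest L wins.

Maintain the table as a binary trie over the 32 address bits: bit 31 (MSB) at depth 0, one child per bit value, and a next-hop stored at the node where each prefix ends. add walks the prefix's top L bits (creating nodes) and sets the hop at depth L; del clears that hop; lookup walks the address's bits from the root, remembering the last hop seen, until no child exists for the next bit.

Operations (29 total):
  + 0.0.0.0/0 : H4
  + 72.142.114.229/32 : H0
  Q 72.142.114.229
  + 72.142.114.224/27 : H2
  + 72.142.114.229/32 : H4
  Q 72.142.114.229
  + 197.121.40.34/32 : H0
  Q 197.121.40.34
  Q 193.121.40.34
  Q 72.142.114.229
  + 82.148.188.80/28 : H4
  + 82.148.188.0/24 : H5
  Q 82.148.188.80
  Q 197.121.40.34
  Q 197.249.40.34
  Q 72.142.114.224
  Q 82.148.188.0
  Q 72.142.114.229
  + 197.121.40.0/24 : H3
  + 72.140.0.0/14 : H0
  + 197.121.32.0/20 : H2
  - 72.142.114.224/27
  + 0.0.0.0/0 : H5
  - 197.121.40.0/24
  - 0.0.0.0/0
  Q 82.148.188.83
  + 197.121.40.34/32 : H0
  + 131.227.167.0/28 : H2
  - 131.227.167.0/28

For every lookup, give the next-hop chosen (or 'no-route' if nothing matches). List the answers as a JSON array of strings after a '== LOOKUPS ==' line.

Trace:
  add 0.0.0.0/0 -> H4 at depth 0
  add 72.142.114.229/32 -> H0 at depth 32
  ? 72.142.114.229  path d0:H4→d1:-→d2:-→d3:-→d4:-→d5:-→d6:-→d7:-→d8:-→d9:-→d10:-→d11:-→d12:-→d13:-→d14:-→d15:-→d16:-→d17:-→d18:-→d19:-→d20:-→d21:-→d22:-→d23:-→d24:-→d25:-→d26:-→d27:-→d28:-→d29:-→d30:-→d31:-→d32:H0  best=H0
  add 72.142.114.224/27 -> H2 at depth 27
  add 72.142.114.229/32 -> H4 at depth 32
  ? 72.142.114.229  path d0:H4→d1:-→d2:-→d3:-→d4:-→d5:-→d6:-→d7:-→d8:-→d9:-→d10:-→d11:-→d12:-→d13:-→d14:-→d15:-→d16:-→d17:-→d18:-→d19:-→d20:-→d21:-→d22:-→d23:-→d24:-→d25:-→d26:-→d27:H2→d28:-→d29:-→d30:-→d31:-→d32:H4  best=H4
  add 197.121.40.34/32 -> H0 at depth 32
  ? 197.121.40.34  path d0:H4→d1:-→d2:-→d3:-→d4:-→d5:-→d6:-→d7:-→d8:-→d9:-→d10:-→d11:-→d12:-→d13:-→d14:-→d15:-→d16:-→d17:-→d18:-→d19:-→d20:-→d21:-→d22:-→d23:-→d24:-→d25:-→d26:-→d27:-→d28:-→d29:-→d30:-→d31:-→d32:H0  best=H0
  ? 193.121.40.34  path d0:H4→d1:-→d2:-→d3:-→d4:-→d5:-  best=H4
  ? 72.142.114.229  path d0:H4→d1:-→d2:-→d3:-→d4:-→d5:-→d6:-→d7:-→d8:-→d9:-→d10:-→d11:-→d12:-→d13:-→d14:-→d15:-→d16:-→d17:-→d18:-→d19:-→d20:-→d21:-→d22:-→d23:-→d24:-→d25:-→d26:-→d27:H2→d28:-→d29:-→d30:-→d31:-→d32:H4  best=H4
  add 82.148.188.80/28 -> H4 at depth 28
  add 82.148.188.0/24 -> H5 at depth 24
  ? 82.148.188.80  path d0:H4→d1:-→d2:-→d3:-→d4:-→d5:-→d6:-→d7:-→d8:-→d9:-→d10:-→d11:-→d12:-→d13:-→d14:-→d15:-→d16:-→d17:-→d18:-→d19:-→d20:-→d21:-→d22:-→d23:-→d24:H5→d25:-→d26:-→d27:-→d28:H4  best=H4
  ? 197.121.40.34  path d0:H4→d1:-→d2:-→d3:-→d4:-→d5:-→d6:-→d7:-→d8:-→d9:-→d10:-→d11:-→d12:-→d13:-→d14:-→d15:-→d16:-→d17:-→d18:-→d19:-→d20:-→d21:-→d22:-→d23:-→d24:-→d25:-→d26:-→d27:-→d28:-→d29:-→d30:-→d31:-→d32:H0  best=H0
  ? 197.249.40.34  path d0:H4→d1:-→d2:-→d3:-→d4:-→d5:-→d6:-→d7:-→d8:-  best=H4
  ? 72.142.114.224  path d0:H4→d1:-→d2:-→d3:-→d4:-→d5:-→d6:-→d7:-→d8:-→d9:-→d10:-→d11:-→d12:-→d13:-→d14:-→d15:-→d16:-→d17:-→d18:-→d19:-→d20:-→d21:-→d22:-→d23:-→d24:-→d25:-→d26:-→d27:H2→d28:-→d29:-  best=H2
  ? 82.148.188.0  path d0:H4→d1:-→d2:-→d3:-→d4:-→d5:-→d6:-→d7:-→d8:-→d9:-→d10:-→d11:-→d12:-→d13:-→d14:-→d15:-→d16:-→d17:-→d18:-→d19:-→d20:-→d21:-→d22:-→d23:-→d24:H5→d25:-  best=H5
  ? 72.142.114.229  path d0:H4→d1:-→d2:-→d3:-→d4:-→d5:-→d6:-→d7:-→d8:-→d9:-→d10:-→d11:-→d12:-→d13:-→d14:-→d15:-→d16:-→d17:-→d18:-→d19:-→d20:-→d21:-→d22:-→d23:-→d24:-→d25:-→d26:-→d27:H2→d28:-→d29:-→d30:-→d31:-→d32:H4  best=H4
  add 197.121.40.0/24 -> H3 at depth 24
  add 72.140.0.0/14 -> H0 at depth 14
  add 197.121.32.0/20 -> H2 at depth 20
  - 72.142.114.224/27 clear@27
  add 0.0.0.0/0 -> H5 at depth 0
  - 197.121.40.0/24 clear@24
  - 0.0.0.0/0 clear@0
  ? 82.148.188.83  path d0:-→d1:-→d2:-→d3:-→d4:-→d5:-→d6:-→d7:-→d8:-→d9:-→d10:-→d11:-→d12:-→d13:-→d14:-→d15:-→d16:-→d17:-→d18:-→d19:-→d20:-→d21:-→d22:-→d23:-→d24:H5→d25:-→d26:-→d27:-→d28:H4  best=H4
  add 197.121.40.34/32 -> H0 at depth 32
  add 131.227.167.0/28 -> H2 at depth 28
  - 131.227.167.0/28 clear@28

== LOOKUPS ==
["H0","H4","H0","H4","H4","H4","H0","H4","H2","H5","H4","H4"]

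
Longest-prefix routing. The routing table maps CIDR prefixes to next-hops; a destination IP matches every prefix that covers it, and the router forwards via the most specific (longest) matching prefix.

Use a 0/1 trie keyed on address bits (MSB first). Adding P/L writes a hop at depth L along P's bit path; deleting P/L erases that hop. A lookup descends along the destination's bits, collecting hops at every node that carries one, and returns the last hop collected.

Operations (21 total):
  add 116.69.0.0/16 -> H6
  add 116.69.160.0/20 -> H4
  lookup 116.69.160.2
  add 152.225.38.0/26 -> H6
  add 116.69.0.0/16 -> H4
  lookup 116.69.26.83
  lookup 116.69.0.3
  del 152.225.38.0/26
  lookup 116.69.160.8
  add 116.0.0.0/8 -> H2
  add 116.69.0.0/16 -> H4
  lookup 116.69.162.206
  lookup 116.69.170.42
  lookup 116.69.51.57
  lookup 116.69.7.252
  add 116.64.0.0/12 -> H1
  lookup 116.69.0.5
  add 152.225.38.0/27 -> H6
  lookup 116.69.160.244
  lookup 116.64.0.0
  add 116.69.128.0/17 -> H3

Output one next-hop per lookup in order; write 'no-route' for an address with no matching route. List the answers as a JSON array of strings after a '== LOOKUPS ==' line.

Apply in order:
  + 116.69.0.0/16 (H6) depth=16
  + 116.69.160.0/20 (H4) depth=20
  ? 116.69.160.2  path d0:-→d1:-→d2:-→d3:-→d4:-→d5:-→d6:-→d7:-→d8:-→d9:-→d10:-→d11:-→d12:-→d13:-→d14:-→d15:-→d16:H6→d17:-→d18:-→d19:-→d20:H4  best=H4
  + 152.225.38.0/26 (H6) depth=26
  + 116.69.0.0/16 (H4) depth=16
  ? 116.69.26.83  path d0:-→d1:-→d2:-→d3:-→d4:-→d5:-→d6:-→d7:-→d8:-→d9:-→d10:-→d11:-→d12:-→d13:-→d14:-→d15:-→d16:H4  best=H4
  ? 116.69.0.3  path d0:-→d1:-→d2:-→d3:-→d4:-→d5:-→d6:-→d7:-→d8:-→d9:-→d10:-→d11:-→d12:-→d13:-→d14:-→d15:-→d16:H4  best=H4
  - 152.225.38.0/26 clear@26
  ? 116.69.160.8  path d0:-→d1:-→d2:-→d3:-→d4:-→d5:-→d6:-→d7:-→d8:-→d9:-→d10:-→d11:-→d12:-→d13:-→d14:-→d15:-→d16:H4→d17:-→d18:-→d19:-→d20:H4  best=H4
  + 116.0.0.0/8 (H2) depth=8
  + 116.69.0.0/16 (H4) depth=16
  ? 116.69.162.206  path d0:-→d1:-→d2:-→d3:-→d4:-→d5:-→d6:-→d7:-→d8:H2→d9:-→d10:-→d11:-→d12:-→d13:-→d14:-→d15:-→d16:H4→d17:-→d18:-→d19:-→d20:H4  best=H4
  ? 116.69.170.42  path d0:-→d1:-→d2:-→d3:-→d4:-→d5:-→d6:-→d7:-→d8:H2→d9:-→d10:-→d11:-→d12:-→d13:-→d14:-→d15:-→d16:H4→d17:-→d18:-→d19:-→d20:H4  best=H4
  ? 116.69.51.57  path d0:-→d1:-→d2:-→d3:-→d4:-→d5:-→d6:-→d7:-→d8:H2→d9:-→d10:-→d11:-→d12:-→d13:-→d14:-→d15:-→d16:H4  best=H4
  ? 116.69.7.252  path d0:-→d1:-→d2:-→d3:-→d4:-→d5:-→d6:-→d7:-→d8:H2→d9:-→d10:-→d11:-→d12:-→d13:-→d14:-→d15:-→d16:H4  best=H4
  + 116.64.0.0/12 (H1) depth=12
  ? 116.69.0.5  path d0:-→d1:-→d2:-→d3:-→d4:-→d5:-→d6:-→d7:-→d8:H2→d9:-→d10:-→d11:-→d12:H1→d13:-→d14:-→d15:-→d16:H4  best=H4
  + 152.225.38.0/27 (H6) depth=27
  ? 116.69.160.244  path d0:-→d1:-→d2:-→d3:-→d4:-→d5:-→d6:-→d7:-→d8:H2→d9:-→d10:-→d11:-→d12:H1→d13:-→d14:-→d15:-→d16:H4→d17:-→d18:-→d19:-→d20:H4  best=H4
  ? 116.64.0.0  path d0:-→d1:-→d2:-→d3:-→d4:-→d5:-→d6:-→d7:-→d8:H2→d9:-→d10:-→d11:-→d12:H1→d13:-  best=H1
  + 116.69.128.0/17 (H3) depth=17

== LOOKUPS ==
["H4","H4","H4","H4","H4","H4","H4","H4","H4","H4","H1"]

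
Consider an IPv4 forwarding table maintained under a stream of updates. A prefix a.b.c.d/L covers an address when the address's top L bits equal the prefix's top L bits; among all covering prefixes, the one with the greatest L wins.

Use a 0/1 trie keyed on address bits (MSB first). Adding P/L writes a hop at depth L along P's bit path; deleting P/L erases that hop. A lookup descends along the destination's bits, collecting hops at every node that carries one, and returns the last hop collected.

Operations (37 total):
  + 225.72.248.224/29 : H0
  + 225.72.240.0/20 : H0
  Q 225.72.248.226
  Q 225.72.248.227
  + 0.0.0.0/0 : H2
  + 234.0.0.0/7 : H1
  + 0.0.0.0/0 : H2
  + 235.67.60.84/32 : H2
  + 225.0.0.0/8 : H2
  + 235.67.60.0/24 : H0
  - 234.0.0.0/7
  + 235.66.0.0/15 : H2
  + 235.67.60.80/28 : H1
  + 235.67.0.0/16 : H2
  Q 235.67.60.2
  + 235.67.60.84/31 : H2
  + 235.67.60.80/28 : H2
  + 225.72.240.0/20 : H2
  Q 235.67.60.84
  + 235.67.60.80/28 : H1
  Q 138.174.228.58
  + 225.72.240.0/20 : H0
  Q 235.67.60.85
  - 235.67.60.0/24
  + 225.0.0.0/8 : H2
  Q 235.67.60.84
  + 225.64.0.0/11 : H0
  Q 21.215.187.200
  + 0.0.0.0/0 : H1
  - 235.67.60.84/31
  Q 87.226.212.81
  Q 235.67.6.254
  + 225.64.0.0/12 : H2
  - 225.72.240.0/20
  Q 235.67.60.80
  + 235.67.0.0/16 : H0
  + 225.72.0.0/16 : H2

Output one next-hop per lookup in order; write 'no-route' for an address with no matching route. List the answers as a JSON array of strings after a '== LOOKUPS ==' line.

Apply in order:
  + 225.72.248.224/29 (H0) depth=29
  + 225.72.240.0/20 (H0) depth=20
  Q 225.72.248.226: descend 11100001010010001111100011100 ; hops seen [H0,H0] ; pick H0
  Q 225.72.248.227: descend 11100001010010001111100011100 ; hops seen [H0,H0] ; pick H0
  + 0.0.0.0/0 (H2) depth=0
  + 234.0.0.0/7 (H1) depth=7
  + 0.0.0.0/0 (H2) depth=0
  + 235.67.60.84/32 (H2) depth=32
  + 225.0.0.0/8 (H2) depth=8
  + 235.67.60.0/24 (H0) depth=24
  del 234.0.0.0/7 (clear depth 7)
  + 235.66.0.0/15 (H2) depth=15
  + 235.67.60.80/28 (H1) depth=28
  + 235.67.0.0/16 (H2) depth=16
  Q 235.67.60.2: descend 1110101101000011001111000 ; hops seen [H2,H2,H2,H0] ; pick H0
  + 235.67.60.84/31 (H2) depth=31
  + 235.67.60.80/28 (H2) depth=28
  + 225.72.240.0/20 (H2) depth=20
  Q 235.67.60.84: descend 11101011010000110011110001010100 ; hops seen [H2,H2,H2,H0,H2,H2,H2] ; pick H2
  + 235.67.60.80/28 (H1) depth=28
  Q 138.174.228.58: descend 1 ; hops seen [H2] ; pick H2
  + 225.72.240.0/20 (H0) depth=20
  Q 235.67.60.85: descend 1110101101000011001111000101010 ; hops seen [H2,H2,H2,H0,H1,H2] ; pick H2
  del 235.67.60.0/24 (clear depth 24)
  + 225.0.0.0/8 (H2) depth=8
  Q 235.67.60.84: descend 11101011010000110011110001010100 ; hops seen [H2,H2,H2,H1,H2,H2] ; pick H2
  + 225.64.0.0/11 (H0) depth=11
  Q 21.215.187.200: descend ε ; hops seen [H2] ; pick H2
  + 0.0.0.0/0 (H1) depth=0
  del 235.67.60.84/31 (clear depth 31)
  Q 87.226.212.81: descend ε ; hops seen [H1] ; pick H1
  Q 235.67.6.254: descend 111010110100001100 ; hops seen [H1,H2,H2] ; pick H2
  + 225.64.0.0/12 (H2) depth=12
  del 225.72.240.0/20 (clear depth 20)
  Q 235.67.60.80: descend 11101011010000110011110001010 ; hops seen [H1,H2,H2,H1] ; pick H1
  + 235.67.0.0/16 (H0) depth=16
  + 225.72.0.0/16 (H2) depth=16

== LOOKUPS ==
["H0","H0","H0","H2","H2","H2","H2","H2","H1","H2","H1"]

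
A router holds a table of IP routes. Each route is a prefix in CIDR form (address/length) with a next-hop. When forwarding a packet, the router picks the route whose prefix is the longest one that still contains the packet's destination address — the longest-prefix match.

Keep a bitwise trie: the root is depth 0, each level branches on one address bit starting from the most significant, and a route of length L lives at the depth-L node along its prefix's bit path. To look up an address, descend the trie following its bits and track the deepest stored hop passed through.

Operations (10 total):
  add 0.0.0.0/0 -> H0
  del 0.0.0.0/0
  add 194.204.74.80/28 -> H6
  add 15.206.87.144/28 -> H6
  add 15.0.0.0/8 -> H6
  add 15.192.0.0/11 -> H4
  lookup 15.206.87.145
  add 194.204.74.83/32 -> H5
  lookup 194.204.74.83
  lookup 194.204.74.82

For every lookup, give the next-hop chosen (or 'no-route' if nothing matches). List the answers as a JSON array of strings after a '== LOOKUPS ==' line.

Trace:
  add 0.0.0.0/0 -> H0 at depth 0
  del 0.0.0.0/0 (clear depth 0)
  add 194.204.74.80/28 -> H6 at depth 28
  add 15.206.87.144/28 -> H6 at depth 28
  add 15.0.0.0/8 -> H6 at depth 8
  add 15.192.0.0/11 -> H4 at depth 11
  ? 15.206.87.145  path d0:-→d1:-→d2:-→d3:-→d4:-→d5:-→d6:-→d7:-→d8:H6→d9:-→d10:-→d11:H4→d12:-→d13:-→d14:-→d15:-→d16:-→d17:-→d18:-→d19:-→d20:-→d21:-→d22:-→d23:-→d24:-→d25:-→d26:-→d27:-→d28:H6  best=H6
  add 194.204.74.83/32 -> H5 at depth 32
  ? 194.204.74.83  path d0:-→d1:-→d2:-→d3:-→d4:-→d5:-→d6:-→d7:-→d8:-→d9:-→d10:-→d11:-→d12:-→d13:-→d14:-→d15:-→d16:-→d17:-→d18:-→d19:-→d20:-→d21:-→d22:-→d23:-→d24:-→d25:-→d26:-→d27:-→d28:H6→d29:-→d30:-→d31:-→d32:H5  best=H5
  ? 194.204.74.82  path d0:-→d1:-→d2:-→d3:-→d4:-→d5:-→d6:-→d7:-→d8:-→d9:-→d10:-→d11:-→d12:-→d13:-→d14:-→d15:-→d16:-→d17:-→d18:-→d19:-→d20:-→d21:-→d22:-→d23:-→d24:-→d25:-→d26:-→d27:-→d28:H6→d29:-→d30:-→d31:-  best=H6

== LOOKUPS ==
["H6","H5","H6"]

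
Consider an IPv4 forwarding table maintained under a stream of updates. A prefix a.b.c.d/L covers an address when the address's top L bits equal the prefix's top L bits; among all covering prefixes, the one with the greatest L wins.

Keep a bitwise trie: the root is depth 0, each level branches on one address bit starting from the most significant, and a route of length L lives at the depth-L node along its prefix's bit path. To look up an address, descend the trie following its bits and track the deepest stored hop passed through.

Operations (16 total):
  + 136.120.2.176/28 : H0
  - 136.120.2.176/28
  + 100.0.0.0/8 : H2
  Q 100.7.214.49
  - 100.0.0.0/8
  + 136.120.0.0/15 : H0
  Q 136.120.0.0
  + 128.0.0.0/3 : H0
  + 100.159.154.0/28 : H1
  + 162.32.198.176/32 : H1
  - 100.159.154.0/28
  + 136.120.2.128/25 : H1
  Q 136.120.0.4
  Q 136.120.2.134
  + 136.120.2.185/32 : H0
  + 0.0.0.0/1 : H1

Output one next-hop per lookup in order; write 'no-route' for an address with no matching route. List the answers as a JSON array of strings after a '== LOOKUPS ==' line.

Process each operation:
  add 136.120.2.176/28 -> H0 at depth 28
  - 136.120.2.176/28 clear@28
  add 100.0.0.0/8 -> H2 at depth 8
  ? 100.7.214.49  path d0:-→d1:-→d2:-→d3:-→d4:-→d5:-→d6:-→d7:-→d8:H2  best=H2
  - 100.0.0.0/8 clear@8
  add 136.120.0.0/15 -> H0 at depth 15
  ? 136.120.0.0  path d0:-→d1:-→d2:-→d3:-→d4:-→d5:-→d6:-→d7:-→d8:-→d9:-→d10:-→d11:-→d12:-→d13:-→d14:-→d15:H0→d16:-→d17:-→d18:-→d19:-→d20:-→d21:-→d22:-  best=H0
  add 128.0.0.0/3 -> H0 at depth 3
  add 100.159.154.0/28 -> H1 at depth 28
  add 162.32.198.176/32 -> H1 at depth 32
  - 100.159.154.0/28 clear@28
  add 136.120.2.128/25 -> H1 at depth 25
  ? 136.120.0.4  path d0:-→d1:-→d2:-→d3:H0→d4:-→d5:-→d6:-→d7:-→d8:-→d9:-→d10:-→d11:-→d12:-→d13:-→d14:-→d15:H0→d16:-→d17:-→d18:-→d19:-→d20:-→d21:-→d22:-  best=H0
  ? 136.120.2.134  path d0:-→d1:-→d2:-→d3:H0→d4:-→d5:-→d6:-→d7:-→d8:-→d9:-→d10:-→d11:-→d12:-→d13:-→d14:-→d15:H0→d16:-→d17:-→d18:-→d19:-→d20:-→d21:-→d22:-→d23:-→d24:-→d25:H1→d26:-  best=H1
  add 136.120.2.185/32 -> H0 at depth 32
  add 0.0.0.0/1 -> H1 at depth 1

== LOOKUPS ==
["H2","H0","H0","H1"]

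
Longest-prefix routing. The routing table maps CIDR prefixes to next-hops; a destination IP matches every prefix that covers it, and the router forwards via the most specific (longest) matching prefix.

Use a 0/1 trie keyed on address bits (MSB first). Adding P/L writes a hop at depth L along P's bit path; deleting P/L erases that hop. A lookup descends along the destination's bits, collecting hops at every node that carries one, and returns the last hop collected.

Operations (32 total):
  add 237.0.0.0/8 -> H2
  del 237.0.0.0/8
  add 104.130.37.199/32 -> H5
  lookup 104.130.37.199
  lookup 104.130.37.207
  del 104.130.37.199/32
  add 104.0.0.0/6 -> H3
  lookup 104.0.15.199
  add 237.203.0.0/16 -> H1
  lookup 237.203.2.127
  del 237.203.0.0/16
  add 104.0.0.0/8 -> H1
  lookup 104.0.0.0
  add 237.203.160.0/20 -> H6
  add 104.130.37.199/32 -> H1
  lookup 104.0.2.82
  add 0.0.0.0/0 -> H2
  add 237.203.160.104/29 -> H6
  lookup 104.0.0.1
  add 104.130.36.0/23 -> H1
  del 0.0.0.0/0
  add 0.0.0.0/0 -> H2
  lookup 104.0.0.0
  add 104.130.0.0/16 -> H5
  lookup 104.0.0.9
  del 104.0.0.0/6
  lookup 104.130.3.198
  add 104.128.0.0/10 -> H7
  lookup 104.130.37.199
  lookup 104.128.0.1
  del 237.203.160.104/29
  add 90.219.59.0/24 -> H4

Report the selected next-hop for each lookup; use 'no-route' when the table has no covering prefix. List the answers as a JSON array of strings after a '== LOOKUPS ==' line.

Trace:
  add 237.0.0.0/8 -> H2 at depth 8
  - 237.0.0.0/8 clear@8
  add 104.130.37.199/32 -> H5 at depth 32
  lookup 104.130.37.199: bits 01101000100000100010010111000111 walk d0:-→d1:-→d2:-→d3:-→d4:-→d5:-→d6:-→d7:-→d8:-→d9:-→d10:-→d11:-→d12:-→d13:-→d14:-→d15:-→d16:-→d17:-→d18:-→d19:-→d20:-→d21:-→d22:-→d23:-→d24:-→d25:-→d26:-→d27:-→d28:-→d29:-→d30:-→d31:-→d32:H5 -> H5
  lookup 104.130.37.207: bits 0110100010000010001001011100 walk d0:-→d1:-→d2:-→d3:-→d4:-→d5:-→d6:-→d7:-→d8:-→d9:-→d10:-→d11:-→d12:-→d13:-→d14:-→d15:-→d16:-→d17:-→d18:-→d19:-→d20:-→d21:-→d22:-→d23:-→d24:-→d25:-→d26:-→d27:-→d28:- -> no-route
  - 104.130.37.199/32 clear@32
  add 104.0.0.0/6 -> H3 at depth 6
  lookup 104.0.15.199: bits 01101000 walk d0:-→d1:-→d2:-→d3:-→d4:-→d5:-→d6:H3→d7:-→d8:- -> H3
  add 237.203.0.0/16 -> H1 at depth 16
  lookup 237.203.2.127: bits 1110110111001011 walk d0:-→d1:-→d2:-→d3:-→d4:-→d5:-→d6:-→d7:-→d8:-→d9:-→d10:-→d11:-→d12:-→d13:-→d14:-→d15:-→d16:H1 -> H1
  - 237.203.0.0/16 clear@16
  add 104.0.0.0/8 -> H1 at depth 8
  lookup 104.0.0.0: bits 01101000 walk d0:-→d1:-→d2:-→d3:-→d4:-→d5:-→d6:H3→d7:-→d8:H1 -> H1
  add 237.203.160.0/20 -> H6 at depth 20
  add 104.130.37.199/32 -> H1 at depth 32
  lookup 104.0.2.82: bits 01101000 walk d0:-→d1:-→d2:-→d3:-→d4:-→d5:-→d6:H3→d7:-→d8:H1 -> H1
  add 0.0.0.0/0 -> H2 at depth 0
  add 237.203.160.104/29 -> H6 at depth 29
  lookup 104.0.0.1: bits 01101000 walk d0:H2→d1:-→d2:-→d3:-→d4:-→d5:-→d6:H3→d7:-→d8:H1 -> H1
  add 104.130.36.0/23 -> H1 at depth 23
  - 0.0.0.0/0 clear@0
  add 0.0.0.0/0 -> H2 at depth 0
  lookup 104.0.0.0: bits 01101000 walk d0:H2→d1:-→d2:-→d3:-→d4:-→d5:-→d6:H3→d7:-→d8:H1 -> H1
  add 104.130.0.0/16 -> H5 at depth 16
  lookup 104.0.0.9: bits 01101000 walk d0:H2→d1:-→d2:-→d3:-→d4:-→d5:-→d6:H3→d7:-→d8:H1 -> H1
  - 104.0.0.0/6 clear@6
  lookup 104.130.3.198: bits 011010001000001000 walk d0:H2→d1:-→d2:-→d3:-→d4:-→d5:-→d6:-→d7:-→d8:H1→d9:-→d10:-→d11:-→d12:-→d13:-→d14:-→d15:-→d16:H5→d17:-→d18:- -> H5
  add 104.128.0.0/10 -> H7 at depth 10
  lookup 104.130.37.199: bits 01101000100000100010010111000111 walk d0:H2→d1:-→d2:-→d3:-→d4:-→d5:-→d6:-→d7:-→d8:H1→d9:-→d10:H7→d11:-→d12:-→d13:-→d14:-→d15:-→d16:H5→d17:-→d18:-→d19:-→d20:-→d21:-→d22:-→d23:H1→d24:-→d25:-→d26:-→d27:-→d28:-→d29:-→d30:-→d31:-→d32:H1 -> H1
  lookup 104.128.0.1: bits 01101000100000 walk d0:H2→d1:-→d2:-→d3:-→d4:-→d5:-→d6:-→d7:-→d8:H1→d9:-→d10:H7→d11:-→d12:-→d13:-→d14:- -> H7
  - 237.203.160.104/29 clear@29
  add 90.219.59.0/24 -> H4 at depth 24

== LOOKUPS ==
["H5","no-route","H3","H1","H1","H1","H1","H1","H1","H5","H1","H7"]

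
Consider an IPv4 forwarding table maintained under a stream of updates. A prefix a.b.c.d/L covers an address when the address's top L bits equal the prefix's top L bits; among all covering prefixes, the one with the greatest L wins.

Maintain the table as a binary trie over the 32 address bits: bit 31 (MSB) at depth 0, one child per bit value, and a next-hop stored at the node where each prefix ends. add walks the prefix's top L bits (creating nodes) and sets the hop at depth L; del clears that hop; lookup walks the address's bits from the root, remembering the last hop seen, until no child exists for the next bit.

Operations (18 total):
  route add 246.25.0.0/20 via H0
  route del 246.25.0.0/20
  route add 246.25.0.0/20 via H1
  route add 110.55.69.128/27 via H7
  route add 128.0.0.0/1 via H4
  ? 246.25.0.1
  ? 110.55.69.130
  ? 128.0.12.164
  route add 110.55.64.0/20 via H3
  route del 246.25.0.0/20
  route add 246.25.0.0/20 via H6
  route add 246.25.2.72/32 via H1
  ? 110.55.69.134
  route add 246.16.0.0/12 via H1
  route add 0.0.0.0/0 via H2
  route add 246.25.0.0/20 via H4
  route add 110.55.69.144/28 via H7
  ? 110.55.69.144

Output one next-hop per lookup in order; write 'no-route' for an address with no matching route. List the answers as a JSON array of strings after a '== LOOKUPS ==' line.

Apply in order:
  + 246.25.0.0/20 (H0) depth=20
  del 246.25.0.0/20 (clear depth 20)
  + 246.25.0.0/20 (H1) depth=20
  + 110.55.69.128/27 (H7) depth=27
  + 128.0.0.0/1 (H4) depth=1
  lookup 246.25.0.1: bits 11110110000110010000 walk d0:-→d1:H4→d2:-→d3:-→d4:-→d5:-→d6:-→d7:-→d8:-→d9:-→d10:-→d11:-→d12:-→d13:-→d14:-→d15:-→d16:-→d17:-→d18:-→d19:-→d20:H1 -> H1
  lookup 110.55.69.130: bits 011011100011011101000101100 walk d0:-→d1:-→d2:-→d3:-→d4:-→d5:-→d6:-→d7:-→d8:-→d9:-→d10:-→d11:-→d12:-→d13:-→d14:-→d15:-→d16:-→d17:-→d18:-→d19:-→d20:-→d21:-→d22:-→d23:-→d24:-→d25:-→d26:-→d27:H7 -> H7
  lookup 128.0.12.164: bits 1 walk d0:-→d1:H4 -> H4
  + 110.55.64.0/20 (H3) depth=20
  del 246.25.0.0/20 (clear depth 20)
  + 246.25.0.0/20 (H6) depth=20
  + 246.25.2.72/32 (H1) depth=32
  lookup 110.55.69.134: bits 011011100011011101000101100 walk d0:-→d1:-→d2:-→d3:-→d4:-→d5:-→d6:-→d7:-→d8:-→d9:-→d10:-→d11:-→d12:-→d13:-→d14:-→d15:-→d16:-→d17:-→d18:-→d19:-→d20:H3→d21:-→d22:-→d23:-→d24:-→d25:-→d26:-→d27:H7 -> H7
  + 246.16.0.0/12 (H1) depth=12
  + 0.0.0.0/0 (H2) depth=0
  + 246.25.0.0/20 (H4) depth=20
  + 110.55.69.144/28 (H7) depth=28
  lookup 110.55.69.144: bits 0110111000110111010001011001 walk d0:H2→d1:-→d2:-→d3:-→d4:-→d5:-→d6:-→d7:-→d8:-→d9:-→d10:-→d11:-→d12:-→d13:-→d14:-→d15:-→d16:-→d17:-→d18:-→d19:-→d20:H3→d21:-→d22:-→d23:-→d24:-→d25:-→d26:-→d27:H7→d28:H7 -> H7

== LOOKUPS ==
["H1","H7","H4","H7","H7"]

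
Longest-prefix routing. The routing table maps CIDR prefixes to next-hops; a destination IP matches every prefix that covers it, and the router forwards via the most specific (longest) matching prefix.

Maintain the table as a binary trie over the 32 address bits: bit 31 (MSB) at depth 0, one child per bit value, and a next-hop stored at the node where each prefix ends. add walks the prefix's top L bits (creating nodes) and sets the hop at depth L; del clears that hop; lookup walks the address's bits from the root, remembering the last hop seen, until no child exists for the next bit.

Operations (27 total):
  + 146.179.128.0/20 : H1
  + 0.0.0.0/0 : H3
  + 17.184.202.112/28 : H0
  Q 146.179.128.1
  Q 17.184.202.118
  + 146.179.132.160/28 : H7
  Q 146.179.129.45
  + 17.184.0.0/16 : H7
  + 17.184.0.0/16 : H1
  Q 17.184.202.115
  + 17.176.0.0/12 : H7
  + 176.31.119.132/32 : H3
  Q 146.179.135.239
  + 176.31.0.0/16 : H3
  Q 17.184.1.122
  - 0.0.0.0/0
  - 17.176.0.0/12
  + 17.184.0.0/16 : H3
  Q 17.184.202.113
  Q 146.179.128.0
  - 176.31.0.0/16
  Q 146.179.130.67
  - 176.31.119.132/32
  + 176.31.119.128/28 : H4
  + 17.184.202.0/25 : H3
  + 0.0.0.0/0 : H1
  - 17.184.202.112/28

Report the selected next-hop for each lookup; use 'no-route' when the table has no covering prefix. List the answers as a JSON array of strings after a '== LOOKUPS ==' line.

Apply in order:
  + 146.179.128.0/20 (H1) depth=20
  + 0.0.0.0/0 (H3) depth=0
  + 17.184.202.112/28 (H0) depth=28
  lookup 146.179.128.1: bits 10010010101100111000 walk d0:H3→d1:-→d2:-→d3:-→d4:-→d5:-→d6:-→d7:-→d8:-→d9:-→d10:-→d11:-→d12:-→d13:-→d14:-→d15:-→d16:-→d17:-→d18:-→d19:-→d20:H1 -> H1
  lookup 17.184.202.118: bits 0001000110111000110010100111 walk d0:H3→d1:-→d2:-→d3:-→d4:-→d5:-→d6:-→d7:-→d8:-→d9:-→d10:-→d11:-→d12:-→d13:-→d14:-→d15:-→d16:-→d17:-→d18:-→d19:-→d20:-→d21:-→d22:-→d23:-→d24:-→d25:-→d26:-→d27:-→d28:H0 -> H0
  + 146.179.132.160/28 (H7) depth=28
  lookup 146.179.129.45: bits 100100101011001110000 walk d0:H3→d1:-→d2:-→d3:-→d4:-→d5:-→d6:-→d7:-→d8:-→d9:-→d10:-→d11:-→d12:-→d13:-→d14:-→d15:-→d16:-→d17:-→d18:-→d19:-→d20:H1→d21:- -> H1
  + 17.184.0.0/16 (H7) depth=16
  + 17.184.0.0/16 (H1) depth=16
  lookup 17.184.202.115: bits 0001000110111000110010100111 walk d0:H3→d1:-→d2:-→d3:-→d4:-→d5:-→d6:-→d7:-→d8:-→d9:-→d10:-→d11:-→d12:-→d13:-→d14:-→d15:-→d16:H1→d17:-→d18:-→d19:-→d20:-→d21:-→d22:-→d23:-→d24:-→d25:-→d26:-→d27:-→d28:H0 -> H0
  + 17.176.0.0/12 (H7) depth=12
  + 176.31.119.132/32 (H3) depth=32
  lookup 146.179.135.239: bits 1001001010110011100001 walk d0:H3→d1:-→d2:-→d3:-→d4:-→d5:-→d6:-→d7:-→d8:-→d9:-→d10:-→d11:-→d12:-→d13:-→d14:-→d15:-→d16:-→d17:-→d18:-→d19:-→d20:H1→d21:-→d22:- -> H1
  + 176.31.0.0/16 (H3) depth=16
  lookup 17.184.1.122: bits 0001000110111000 walk d0:H3→d1:-→d2:-→d3:-→d4:-→d5:-→d6:-→d7:-→d8:-→d9:-→d10:-→d11:-→d12:H7→d13:-→d14:-→d15:-→d16:H1 -> H1
  del 0.0.0.0/0 (clear depth 0)
  del 17.176.0.0/12 (clear depth 12)
  + 17.184.0.0/16 (H3) depth=16
  lookup 17.184.202.113: bits 0001000110111000110010100111 walk d0:-→d1:-→d2:-→d3:-→d4:-→d5:-→d6:-→d7:-→d8:-→d9:-→d10:-→d11:-→d12:-→d13:-→d14:-→d15:-→d16:H3→d17:-→d18:-→d19:-→d20:-→d21:-→d22:-→d23:-→d24:-→d25:-→d26:-→d27:-→d28:H0 -> H0
  lookup 146.179.128.0: bits 100100101011001110000 walk d0:-→d1:-→d2:-→d3:-→d4:-→d5:-→d6:-→d7:-→d8:-→d9:-→d10:-→d11:-→d12:-→d13:-→d14:-→d15:-→d16:-→d17:-→d18:-→d19:-→d20:H1→d21:- -> H1
  del 176.31.0.0/16 (clear depth 16)
  lookup 146.179.130.67: bits 100100101011001110000 walk d0:-→d1:-→d2:-→d3:-→d4:-→d5:-→d6:-→d7:-→d8:-→d9:-→d10:-→d11:-→d12:-→d13:-→d14:-→d15:-→d16:-→d17:-→d18:-→d19:-→d20:H1→d21:- -> H1
  del 176.31.119.132/32 (clear depth 32)
  + 176.31.119.128/28 (H4) depth=28
  + 17.184.202.0/25 (H3) depth=25
  + 0.0.0.0/0 (H1) depth=0
  del 17.184.202.112/28 (clear depth 28)

== LOOKUPS ==
["H1","H0","H1","H0","H1","H1","H0","H1","H1"]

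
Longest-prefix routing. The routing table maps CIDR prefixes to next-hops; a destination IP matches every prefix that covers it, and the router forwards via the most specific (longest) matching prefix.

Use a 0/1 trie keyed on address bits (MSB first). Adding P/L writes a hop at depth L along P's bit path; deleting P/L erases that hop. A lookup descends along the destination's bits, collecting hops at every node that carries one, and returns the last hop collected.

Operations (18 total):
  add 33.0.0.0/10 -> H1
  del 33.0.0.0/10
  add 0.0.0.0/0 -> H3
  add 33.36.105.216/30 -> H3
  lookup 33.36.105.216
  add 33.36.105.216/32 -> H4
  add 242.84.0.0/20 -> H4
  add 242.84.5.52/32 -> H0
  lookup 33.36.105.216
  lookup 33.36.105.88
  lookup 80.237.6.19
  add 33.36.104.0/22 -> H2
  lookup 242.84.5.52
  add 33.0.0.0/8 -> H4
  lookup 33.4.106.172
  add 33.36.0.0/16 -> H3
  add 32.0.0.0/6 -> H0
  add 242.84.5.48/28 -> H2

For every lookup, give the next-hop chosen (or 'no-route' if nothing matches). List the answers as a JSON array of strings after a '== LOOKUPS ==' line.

Process each operation:
  + 33.0.0.0/10 (H1) depth=10
  - 33.0.0.0/10 clear@10
  + 0.0.0.0/0 (H3) depth=0
  + 33.36.105.216/30 (H3) depth=30
  Q 33.36.105.216: descend 001000010010010001101001110110 ; hops seen [H3,H3] ; pick H3
  + 33.36.105.216/32 (H4) depth=32
  + 242.84.0.0/20 (H4) depth=20
  + 242.84.5.52/32 (H0) depth=32
  Q 33.36.105.216: descend 00100001001001000110100111011000 ; hops seen [H3,H3,H4] ; pick H4
  Q 33.36.105.88: descend 001000010010010001101001 ; hops seen [H3] ; pick H3
  Q 80.237.6.19: descend 0 ; hops seen [H3] ; pick H3
  + 33.36.104.0/22 (H2) depth=22
  Q 242.84.5.52: descend 11110010010101000000010100110100 ; hops seen [H3,H4,H0] ; pick H0
  + 33.0.0.0/8 (H4) depth=8
  Q 33.4.106.172: descend 0010000100 ; hops seen [H3,H4] ; pick H4
  + 33.36.0.0/16 (H3) depth=16
  + 32.0.0.0/6 (H0) depth=6
  + 242.84.5.48/28 (H2) depth=28

== LOOKUPS ==
["H3","H4","H3","H3","H0","H4"]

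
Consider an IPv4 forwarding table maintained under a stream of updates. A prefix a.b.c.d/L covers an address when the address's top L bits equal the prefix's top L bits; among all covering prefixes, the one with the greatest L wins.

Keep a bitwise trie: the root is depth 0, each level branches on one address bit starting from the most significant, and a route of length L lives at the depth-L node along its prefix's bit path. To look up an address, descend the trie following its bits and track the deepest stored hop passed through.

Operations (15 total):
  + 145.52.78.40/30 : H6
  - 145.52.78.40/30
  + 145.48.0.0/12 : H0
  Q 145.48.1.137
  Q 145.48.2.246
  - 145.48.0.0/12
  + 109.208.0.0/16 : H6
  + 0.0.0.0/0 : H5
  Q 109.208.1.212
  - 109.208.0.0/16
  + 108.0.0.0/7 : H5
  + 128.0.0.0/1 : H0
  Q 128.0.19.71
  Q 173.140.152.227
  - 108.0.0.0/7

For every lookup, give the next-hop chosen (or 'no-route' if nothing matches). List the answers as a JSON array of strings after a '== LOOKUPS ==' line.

Apply in order:
  + 145.52.78.40/30 (H6) depth=30
  del 145.52.78.40/30 (clear depth 30)
  + 145.48.0.0/12 (H0) depth=12
  lookup 145.48.1.137: bits 1001000100110 walk d0:-→d1:-→d2:-→d3:-→d4:-→d5:-→d6:-→d7:-→d8:-→d9:-→d10:-→d11:-→d12:H0→d13:- -> H0
  lookup 145.48.2.246: bits 1001000100110 walk d0:-→d1:-→d2:-→d3:-→d4:-→d5:-→d6:-→d7:-→d8:-→d9:-→d10:-→d11:-→d12:H0→d13:- -> H0
  del 145.48.0.0/12 (clear depth 12)
  + 109.208.0.0/16 (H6) depth=16
  + 0.0.0.0/0 (H5) depth=0
  lookup 109.208.1.212: bits 0110110111010000 walk d0:H5→d1:-→d2:-→d3:-→d4:-→d5:-→d6:-→d7:-→d8:-→d9:-→d10:-→d11:-→d12:-→d13:-→d14:-→d15:-→d16:H6 -> H6
  del 109.208.0.0/16 (clear depth 16)
  + 108.0.0.0/7 (H5) depth=7
  + 128.0.0.0/1 (H0) depth=1
  lookup 128.0.19.71: bits 100 walk d0:H5→d1:H0→d2:-→d3:- -> H0
  lookup 173.140.152.227: bits 10 walk d0:H5→d1:H0→d2:- -> H0
  del 108.0.0.0/7 (clear depth 7)

== LOOKUPS ==
["H0","H0","H6","H0","H0"]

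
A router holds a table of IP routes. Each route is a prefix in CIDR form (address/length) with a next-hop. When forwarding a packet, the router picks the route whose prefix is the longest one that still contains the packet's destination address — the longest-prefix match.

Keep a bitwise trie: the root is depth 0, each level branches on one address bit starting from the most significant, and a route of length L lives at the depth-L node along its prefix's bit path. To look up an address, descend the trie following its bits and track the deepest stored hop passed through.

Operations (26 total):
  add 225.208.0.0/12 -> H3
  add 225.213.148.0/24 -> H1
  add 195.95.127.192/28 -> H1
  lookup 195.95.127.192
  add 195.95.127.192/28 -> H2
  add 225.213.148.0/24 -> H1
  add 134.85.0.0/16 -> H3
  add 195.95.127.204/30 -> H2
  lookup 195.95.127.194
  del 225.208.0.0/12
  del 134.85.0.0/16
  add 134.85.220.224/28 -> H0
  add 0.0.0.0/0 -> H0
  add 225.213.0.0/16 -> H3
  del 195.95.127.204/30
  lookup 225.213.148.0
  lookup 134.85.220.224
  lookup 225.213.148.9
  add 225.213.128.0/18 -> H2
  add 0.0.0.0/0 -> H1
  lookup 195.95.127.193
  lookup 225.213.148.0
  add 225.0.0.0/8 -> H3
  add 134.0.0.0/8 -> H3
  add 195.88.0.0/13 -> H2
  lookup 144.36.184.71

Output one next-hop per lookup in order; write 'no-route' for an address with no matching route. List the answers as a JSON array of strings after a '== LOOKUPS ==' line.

Apply in order:
  + 225.208.0.0/12 (H3) depth=12
  + 225.213.148.0/24 (H1) depth=24
  + 195.95.127.192/28 (H1) depth=28
  Q 195.95.127.192: descend 1100001101011111011111111100 ; hops seen [H1] ; pick H1
  + 195.95.127.192/28 (H2) depth=28
  + 225.213.148.0/24 (H1) depth=24
  + 134.85.0.0/16 (H3) depth=16
  + 195.95.127.204/30 (H2) depth=30
  Q 195.95.127.194: descend 1100001101011111011111111100 ; hops seen [H2] ; pick H2
  del 225.208.0.0/12 (clear depth 12)
  del 134.85.0.0/16 (clear depth 16)
  + 134.85.220.224/28 (H0) depth=28
  + 0.0.0.0/0 (H0) depth=0
  + 225.213.0.0/16 (H3) depth=16
  del 195.95.127.204/30 (clear depth 30)
  Q 225.213.148.0: descend 111000011101010110010100 ; hops seen [H0,H3,H1] ; pick H1
  Q 134.85.220.224: descend 1000011001010101110111001110 ; hops seen [H0,H0] ; pick H0
  Q 225.213.148.9: descend 111000011101010110010100 ; hops seen [H0,H3,H1] ; pick H1
  + 225.213.128.0/18 (H2) depth=18
  + 0.0.0.0/0 (H1) depth=0
  Q 195.95.127.193: descend 1100001101011111011111111100 ; hops seen [H1,H2] ; pick H2
  Q 225.213.148.0: descend 111000011101010110010100 ; hops seen [H1,H3,H2,H1] ; pick H1
  + 225.0.0.0/8 (H3) depth=8
  + 134.0.0.0/8 (H3) depth=8
  + 195.88.0.0/13 (H2) depth=13
  Q 144.36.184.71: descend 100 ; hops seen [H1] ; pick H1

== LOOKUPS ==
["H1","H2","H1","H0","H1","H2","H1","H1"]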